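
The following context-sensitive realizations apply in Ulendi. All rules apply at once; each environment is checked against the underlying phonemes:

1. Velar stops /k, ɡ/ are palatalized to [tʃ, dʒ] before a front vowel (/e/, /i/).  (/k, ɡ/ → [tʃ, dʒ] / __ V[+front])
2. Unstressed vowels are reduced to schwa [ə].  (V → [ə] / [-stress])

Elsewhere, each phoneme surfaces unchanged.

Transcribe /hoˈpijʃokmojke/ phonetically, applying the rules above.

[həˈpijʃəkməjtʃə]

/h/ (word-initial) is unaffected → [h].
/o/ (between /h/ and /p/): in an unstressed syllable, so rule 2 applies → [ə].
/p/ stays [p].
/i/ (between /p/ and /j/) is in the target of rule 2 but the environment (in an unstressed syllable) is not met → [i].
/j/ stays [j].
/ʃ/ (between /j/ and /o/) is unaffected → [ʃ].
/o/ — between /ʃ/ and /k/, in an unstressed syllable — surfaces as [ə] (rule 2).
/k/ (between /o/ and /m/) fails the environment for rule 1, so it stays [k].
/m/ stays [m].
/o/ (between /m/ and /j/) occurs in an unstressed syllable → [ə] by rule 2.
/j/ (between /o/ and /k/) is unaffected → [j].
/k/ (between /j/ and /e/): before a front vowel, so rule 1 applies → [tʃ].
Rule 2 applies to /e/ (word-final: in an unstressed syllable) → [ə].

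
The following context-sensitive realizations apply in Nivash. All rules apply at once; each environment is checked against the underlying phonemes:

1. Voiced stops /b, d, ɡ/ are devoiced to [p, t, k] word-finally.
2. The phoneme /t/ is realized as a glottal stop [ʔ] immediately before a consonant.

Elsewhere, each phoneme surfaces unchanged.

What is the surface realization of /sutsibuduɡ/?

/s/ (word-initial): no rule targets it → [s].
/u/ (between /s/ and /t/) is unaffected → [u].
/t/ (between /u/ and /s/): immediately before a consonant, so rule 2 applies → [ʔ].
/s/ (between /t/ and /i/): no rule targets it → [s].
/i/ stays [i].
/b/ — between /i/ and /u/; rule 1 does not apply here → [b].
/u/ (between /b/ and /d/): no rule targets it → [u].
/d/ (between /u/ and /u/) fails the environment for rule 1, so it stays [d].
/u/ stays [u].
Rule 1 applies to /ɡ/ (word-final: word-finally) → [k].

[suʔsibuduk]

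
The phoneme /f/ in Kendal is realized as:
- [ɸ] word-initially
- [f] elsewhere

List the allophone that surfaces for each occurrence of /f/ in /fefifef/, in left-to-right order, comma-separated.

Occurrence 1 (position 1): word-initially → [ɸ].
Occurrence 2 (position 3): no conditioning environment matches → elsewhere allophone [f].
Occurrence 3 (position 5): no conditioning environment matches → elsewhere allophone [f].
Occurrence 4 (position 7): no conditioning environment matches → elsewhere allophone [f].

[ɸ], [f], [f], [f]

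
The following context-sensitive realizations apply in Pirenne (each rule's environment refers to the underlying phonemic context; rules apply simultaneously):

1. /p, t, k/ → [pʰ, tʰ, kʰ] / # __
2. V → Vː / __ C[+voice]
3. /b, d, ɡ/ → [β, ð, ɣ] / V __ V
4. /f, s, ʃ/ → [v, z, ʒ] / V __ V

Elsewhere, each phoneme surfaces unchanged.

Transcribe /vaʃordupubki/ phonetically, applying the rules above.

[vaʒoːrdupuːbki]

/v/ (word-initial): no rule targets it → [v].
/a/ (between /v/ and /ʃ/) fails the environment for rule 2, so it stays [a].
/ʃ/ (between /a/ and /o/): between two vowels, so rule 4 applies → [ʒ].
/o/ (between /ʃ/ and /r/) occurs before a voiced consonant → [oː] by rule 2.
/r/ stays [r].
/d/ — between /r/ and /u/; rule 3 does not apply here → [d].
/u/ (between /d/ and /p/) is in the target of rule 2 but the environment (before a voiced consonant) is not met → [u].
/p/ (between /u/ and /u/) fails the environment for rule 1, so it stays [p].
/u/ (between /p/ and /b/) occurs before a voiced consonant → [uː] by rule 2.
/b/ (between /u/ and /k/) is in the target of rule 3 but the environment (between two vowels) is not met → [b].
/k/ (between /b/ and /i/) fails the environment for rule 1, so it stays [k].
/i/ (word-final) is in the target of rule 2 but the environment (before a voiced consonant) is not met → [i].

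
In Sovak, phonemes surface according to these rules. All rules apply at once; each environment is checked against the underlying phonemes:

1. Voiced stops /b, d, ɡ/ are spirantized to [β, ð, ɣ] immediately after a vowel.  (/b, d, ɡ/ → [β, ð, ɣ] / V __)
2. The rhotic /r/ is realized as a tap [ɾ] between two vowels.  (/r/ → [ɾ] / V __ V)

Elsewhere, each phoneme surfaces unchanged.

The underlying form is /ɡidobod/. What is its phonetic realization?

[ɡiðoβoð]

/ɡ/ (word-initial) is in the target of rule 1 but the environment (immediately after a vowel) is not met → [ɡ].
/d/ (between /i/ and /o/): immediately after a vowel, so rule 1 applies → [ð].
/b/ — between /o/ and /o/, immediately after a vowel — surfaces as [β] (rule 1).
/d/ meets the environment for rule 1 (immediately after a vowel) → [ð].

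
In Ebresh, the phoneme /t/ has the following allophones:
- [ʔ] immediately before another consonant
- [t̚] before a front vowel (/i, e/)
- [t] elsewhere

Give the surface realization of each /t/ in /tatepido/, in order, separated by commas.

[t], [t̚]

Occurrence 1 (position 1): no conditioning environment matches → elsewhere allophone [t].
Occurrence 2 (position 3): before a front vowel (/i, e/) → [t̚].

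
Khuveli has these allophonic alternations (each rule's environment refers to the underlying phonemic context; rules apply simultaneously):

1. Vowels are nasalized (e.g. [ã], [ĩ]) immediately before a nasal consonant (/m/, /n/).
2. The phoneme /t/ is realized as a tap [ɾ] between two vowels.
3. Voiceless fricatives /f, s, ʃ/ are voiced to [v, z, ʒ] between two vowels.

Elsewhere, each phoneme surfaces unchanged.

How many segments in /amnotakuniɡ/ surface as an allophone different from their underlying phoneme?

Segments that undergo a rule: /a/ → [ã] (rule 1); /t/ → [ɾ] (rule 2); /u/ → [ũ] (rule 1).
All other segments surface unchanged.

3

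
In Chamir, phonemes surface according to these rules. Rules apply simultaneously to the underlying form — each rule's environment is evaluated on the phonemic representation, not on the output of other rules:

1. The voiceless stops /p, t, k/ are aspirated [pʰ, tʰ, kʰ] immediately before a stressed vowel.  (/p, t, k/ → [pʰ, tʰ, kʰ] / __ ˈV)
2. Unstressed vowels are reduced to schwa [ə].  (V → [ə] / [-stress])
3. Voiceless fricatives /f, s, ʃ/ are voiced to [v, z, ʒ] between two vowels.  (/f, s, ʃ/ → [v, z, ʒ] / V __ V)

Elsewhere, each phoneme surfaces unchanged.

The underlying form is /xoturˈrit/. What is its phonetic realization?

/x/ (word-initial): no rule targets it → [x].
/o/ (between /x/ and /t/): in an unstressed syllable, so rule 2 applies → [ə].
/t/ (between /o/ and /u/) is in the target of rule 1 but the environment (immediately before a stressed vowel) is not met → [t].
/u/ — between /t/ and /r/, in an unstressed syllable — surfaces as [ə] (rule 2).
/r/ (between /u/ and /r/): no rule targets it → [r].
/r/ — not in any rule's target class → [r].
/i/ (between /r/ and /t/): rule 2 targets it, but not in an unstressed syllable → unchanged [i].
/t/ — word-final; rule 1 does not apply here → [t].

[xətərˈrit]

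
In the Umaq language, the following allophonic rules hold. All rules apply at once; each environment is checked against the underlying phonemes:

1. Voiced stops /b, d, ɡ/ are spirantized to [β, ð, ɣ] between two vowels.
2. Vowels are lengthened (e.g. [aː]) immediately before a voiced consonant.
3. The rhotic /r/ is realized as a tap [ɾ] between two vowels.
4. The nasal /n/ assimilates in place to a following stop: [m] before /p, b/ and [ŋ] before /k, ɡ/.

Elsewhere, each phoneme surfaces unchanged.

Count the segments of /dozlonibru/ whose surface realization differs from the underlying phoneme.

Segments that undergo a rule: /o/ → [oː] (rule 2); /o/ → [oː] (rule 2); /i/ → [iː] (rule 2).
All other segments surface unchanged.

3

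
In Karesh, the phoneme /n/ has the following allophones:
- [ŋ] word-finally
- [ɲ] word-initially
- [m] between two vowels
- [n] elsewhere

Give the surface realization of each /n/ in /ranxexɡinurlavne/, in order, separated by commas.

Occurrence 1 (position 3): no conditioning environment matches → elsewhere allophone [n].
Occurrence 2 (position 9): between two vowels → [m].
Occurrence 3 (position 15): no conditioning environment matches → elsewhere allophone [n].

[n], [m], [n]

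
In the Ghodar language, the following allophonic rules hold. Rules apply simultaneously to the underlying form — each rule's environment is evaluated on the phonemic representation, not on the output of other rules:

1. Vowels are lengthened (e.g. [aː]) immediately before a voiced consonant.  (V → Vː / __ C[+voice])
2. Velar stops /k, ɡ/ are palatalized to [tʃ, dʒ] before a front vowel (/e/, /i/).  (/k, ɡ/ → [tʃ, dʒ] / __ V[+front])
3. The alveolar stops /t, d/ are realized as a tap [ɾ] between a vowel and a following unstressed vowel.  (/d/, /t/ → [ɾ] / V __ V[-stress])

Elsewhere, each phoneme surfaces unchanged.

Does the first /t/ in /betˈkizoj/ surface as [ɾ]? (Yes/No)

/t/ (between /e/ and /k/) fails the environment for rule 3, so it stays [t].
The actual realization is [t], not [ɾ].

No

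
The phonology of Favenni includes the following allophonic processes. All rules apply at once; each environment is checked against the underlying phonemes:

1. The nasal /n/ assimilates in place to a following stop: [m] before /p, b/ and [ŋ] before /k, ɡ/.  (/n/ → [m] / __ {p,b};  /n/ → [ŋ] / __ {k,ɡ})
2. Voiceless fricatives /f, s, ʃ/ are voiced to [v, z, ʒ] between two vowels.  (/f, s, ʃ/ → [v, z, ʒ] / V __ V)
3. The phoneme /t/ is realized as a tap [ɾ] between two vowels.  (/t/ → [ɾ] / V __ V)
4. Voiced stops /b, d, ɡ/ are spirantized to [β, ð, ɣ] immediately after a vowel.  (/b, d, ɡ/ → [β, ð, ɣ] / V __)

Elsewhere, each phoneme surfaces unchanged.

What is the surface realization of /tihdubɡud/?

/t/ (word-initial) is in the target of rule 3 but the environment (between two vowels) is not met → [t].
/i/ — not in any rule's target class → [i].
/h/ (between /i/ and /d/) is unaffected → [h].
/d/ (between /h/ and /u/): rule 4 targets it, but not immediately after a vowel → unchanged [d].
/u/ — not in any rule's target class → [u].
/b/ meets the environment for rule 4 (immediately after a vowel) → [β].
/ɡ/ — between /b/ and /u/; rule 4 does not apply here → [ɡ].
/u/ (between /ɡ/ and /d/) is unaffected → [u].
/d/ (word-final) occurs immediately after a vowel → [ð] by rule 4.

[tihduβɡuð]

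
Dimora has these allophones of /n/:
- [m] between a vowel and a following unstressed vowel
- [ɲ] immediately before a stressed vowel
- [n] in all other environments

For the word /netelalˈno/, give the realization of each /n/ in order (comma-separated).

Occurrence 1 (position 1): no conditioning environment matches → elsewhere allophone [n].
Occurrence 2 (position 8): immediately before a stressed vowel → [ɲ].

[n], [ɲ]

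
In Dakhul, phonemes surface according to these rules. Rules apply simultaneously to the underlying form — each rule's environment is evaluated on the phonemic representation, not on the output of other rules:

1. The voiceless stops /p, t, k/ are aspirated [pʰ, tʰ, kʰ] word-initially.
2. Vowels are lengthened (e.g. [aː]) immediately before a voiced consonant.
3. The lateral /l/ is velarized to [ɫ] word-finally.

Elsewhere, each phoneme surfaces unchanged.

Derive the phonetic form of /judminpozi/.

/u/ — between /j/ and /d/, before a voiced consonant — surfaces as [uː] (rule 2).
/i/ meets the environment for rule 2 (before a voiced consonant) → [iː].
/p/ (between /n/ and /o/) fails the environment for rule 1, so it stays [p].
/o/ (between /p/ and /z/) occurs before a voiced consonant → [oː] by rule 2.
/i/ (word-final): rule 2 targets it, but not before a voiced consonant → unchanged [i].

[juːdmiːnpoːzi]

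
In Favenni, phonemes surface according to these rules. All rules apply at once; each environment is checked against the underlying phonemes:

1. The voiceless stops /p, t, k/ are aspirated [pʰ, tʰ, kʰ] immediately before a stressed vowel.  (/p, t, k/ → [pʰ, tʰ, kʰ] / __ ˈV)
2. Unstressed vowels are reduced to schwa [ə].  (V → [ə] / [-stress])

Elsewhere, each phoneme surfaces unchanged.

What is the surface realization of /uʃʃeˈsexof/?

/u/ (word-initial) occurs in an unstressed syllable → [ə] by rule 2.
Rule 2 applies to /e/ (between /ʃ/ and /s/: in an unstressed syllable) → [ə].
/e/ (between /s/ and /x/): rule 2 targets it, but not in an unstressed syllable → unchanged [e].
Rule 2 applies to /o/ (between /x/ and /f/: in an unstressed syllable) → [ə].

[əʃʃəˈsexəf]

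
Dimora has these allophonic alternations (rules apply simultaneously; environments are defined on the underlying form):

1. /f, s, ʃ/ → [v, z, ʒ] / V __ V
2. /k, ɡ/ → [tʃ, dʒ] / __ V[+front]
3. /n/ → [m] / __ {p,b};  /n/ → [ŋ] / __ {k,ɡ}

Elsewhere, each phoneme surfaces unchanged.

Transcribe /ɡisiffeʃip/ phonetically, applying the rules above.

[dʒiziffeʒip]

Rule 2 applies to /ɡ/ (word-initial: before a front vowel) → [dʒ].
/i/ (between /ɡ/ and /s/) is unaffected → [i].
/s/ (between /i/ and /i/): between two vowels, so rule 1 applies → [z].
/i/ stays [i].
/f/ (between /i/ and /f/) fails the environment for rule 1, so it stays [f].
/f/ — between /f/ and /e/; rule 1 does not apply here → [f].
/e/ (between /f/ and /ʃ/): no rule targets it → [e].
Rule 1 applies to /ʃ/ (between /e/ and /i/: between two vowels) → [ʒ].
/i/ — not in any rule's target class → [i].
/p/ stays [p].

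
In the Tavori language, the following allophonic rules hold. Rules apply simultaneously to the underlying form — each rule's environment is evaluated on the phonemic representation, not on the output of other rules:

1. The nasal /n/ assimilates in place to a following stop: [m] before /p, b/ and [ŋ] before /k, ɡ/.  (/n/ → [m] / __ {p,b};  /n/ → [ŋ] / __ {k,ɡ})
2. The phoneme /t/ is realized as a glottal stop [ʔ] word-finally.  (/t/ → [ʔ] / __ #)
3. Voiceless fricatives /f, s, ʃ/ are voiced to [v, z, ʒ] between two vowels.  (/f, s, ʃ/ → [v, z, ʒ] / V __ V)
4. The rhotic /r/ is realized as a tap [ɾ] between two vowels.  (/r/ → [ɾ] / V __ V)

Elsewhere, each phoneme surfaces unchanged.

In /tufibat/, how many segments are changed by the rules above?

2

Segments that undergo a rule: /f/ → [v] (rule 3); /t/ → [ʔ] (rule 2).
All other segments surface unchanged.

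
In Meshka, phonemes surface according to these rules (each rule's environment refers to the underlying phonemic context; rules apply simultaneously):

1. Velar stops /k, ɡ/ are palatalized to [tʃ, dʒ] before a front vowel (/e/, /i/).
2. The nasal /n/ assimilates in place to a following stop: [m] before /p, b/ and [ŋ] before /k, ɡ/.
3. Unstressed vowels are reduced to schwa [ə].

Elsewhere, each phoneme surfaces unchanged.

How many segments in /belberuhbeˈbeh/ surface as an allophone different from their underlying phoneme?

Segments that undergo a rule: /e/ → [ə] (rule 3); /e/ → [ə] (rule 3); /u/ → [ə] (rule 3); /e/ → [ə] (rule 3).
All other segments surface unchanged.

4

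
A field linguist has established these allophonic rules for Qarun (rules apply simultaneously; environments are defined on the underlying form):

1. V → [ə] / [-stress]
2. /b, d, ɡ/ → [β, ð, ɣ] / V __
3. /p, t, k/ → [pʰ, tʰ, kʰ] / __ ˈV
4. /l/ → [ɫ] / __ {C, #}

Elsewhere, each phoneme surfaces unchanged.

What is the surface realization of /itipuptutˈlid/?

[ətəpəptətˈlið]

/i/ meets the environment for rule 1 (in an unstressed syllable) → [ə].
/t/ (between /i/ and /i/) fails the environment for rule 3, so it stays [t].
/i/ — between /t/ and /p/, in an unstressed syllable — surfaces as [ə] (rule 1).
/p/ — between /i/ and /u/; rule 3 does not apply here → [p].
/u/ meets the environment for rule 1 (in an unstressed syllable) → [ə].
/p/ (between /u/ and /t/): rule 3 targets it, but not immediately before a stressed vowel → unchanged [p].
/t/ (between /p/ and /u/) is in the target of rule 3 but the environment (immediately before a stressed vowel) is not met → [t].
/u/ — between /t/ and /t/, in an unstressed syllable — surfaces as [ə] (rule 1).
/t/ (between /u/ and /l/): rule 3 targets it, but not immediately before a stressed vowel → unchanged [t].
/l/ (between /t/ and /i/): rule 4 targets it, but not word-finally or immediately before a consonant → unchanged [l].
/i/ — between /l/ and /d/; rule 1 does not apply here → [i].
/d/ (word-final): immediately after a vowel, so rule 2 applies → [ð].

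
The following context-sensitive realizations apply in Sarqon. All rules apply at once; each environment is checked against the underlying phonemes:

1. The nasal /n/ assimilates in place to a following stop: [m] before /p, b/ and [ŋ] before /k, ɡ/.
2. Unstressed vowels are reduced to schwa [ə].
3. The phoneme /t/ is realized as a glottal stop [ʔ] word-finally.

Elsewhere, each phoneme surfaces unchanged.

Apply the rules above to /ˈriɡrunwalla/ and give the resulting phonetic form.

[ˈriɡrənwəllə]

/i/ (between /r/ and /ɡ/) fails the environment for rule 2, so it stays [i].
Rule 2 applies to /u/ (between /r/ and /n/: in an unstressed syllable) → [ə].
/n/ — between /u/ and /w/; rule 1 does not apply here → [n].
/a/ (between /w/ and /l/): in an unstressed syllable, so rule 2 applies → [ə].
/a/ meets the environment for rule 2 (in an unstressed syllable) → [ə].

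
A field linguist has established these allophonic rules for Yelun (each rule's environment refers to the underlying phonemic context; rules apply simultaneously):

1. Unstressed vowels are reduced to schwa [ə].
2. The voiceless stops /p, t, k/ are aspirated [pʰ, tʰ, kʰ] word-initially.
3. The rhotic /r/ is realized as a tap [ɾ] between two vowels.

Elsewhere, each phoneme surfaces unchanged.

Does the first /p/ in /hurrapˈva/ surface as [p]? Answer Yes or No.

/p/ — between /a/ and /v/; rule 2 does not apply here → [p].
The actual realization is [p], which matches [p].

Yes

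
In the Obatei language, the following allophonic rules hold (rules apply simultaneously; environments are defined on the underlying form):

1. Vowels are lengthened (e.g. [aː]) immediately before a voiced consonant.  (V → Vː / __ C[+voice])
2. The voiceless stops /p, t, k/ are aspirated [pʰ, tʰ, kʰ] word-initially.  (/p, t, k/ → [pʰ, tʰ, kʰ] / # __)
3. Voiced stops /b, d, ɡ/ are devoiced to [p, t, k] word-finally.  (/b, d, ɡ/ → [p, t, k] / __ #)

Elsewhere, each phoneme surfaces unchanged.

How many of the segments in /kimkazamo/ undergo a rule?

4

Segments that undergo a rule: /k/ → [kʰ] (rule 2); /i/ → [iː] (rule 1); /a/ → [aː] (rule 1); /a/ → [aː] (rule 1).
All other segments surface unchanged.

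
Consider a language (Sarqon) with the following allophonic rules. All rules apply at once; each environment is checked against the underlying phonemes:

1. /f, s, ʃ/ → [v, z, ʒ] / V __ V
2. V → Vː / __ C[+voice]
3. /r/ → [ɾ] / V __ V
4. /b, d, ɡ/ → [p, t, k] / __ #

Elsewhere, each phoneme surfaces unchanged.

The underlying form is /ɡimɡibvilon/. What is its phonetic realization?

[ɡiːmɡiːbviːloːn]

/ɡ/ (word-initial) fails the environment for rule 4, so it stays [ɡ].
/i/ (between /ɡ/ and /m/) occurs before a voiced consonant → [iː] by rule 2.
/m/ (between /i/ and /ɡ/) is unaffected → [m].
/ɡ/ (between /m/ and /i/) is in the target of rule 4 but the environment (word-finally) is not met → [ɡ].
Rule 2 applies to /i/ (between /ɡ/ and /b/: before a voiced consonant) → [iː].
/b/ (between /i/ and /v/) is in the target of rule 4 but the environment (word-finally) is not met → [b].
/v/ — not in any rule's target class → [v].
/i/ meets the environment for rule 2 (before a voiced consonant) → [iː].
/l/ (between /i/ and /o/): no rule targets it → [l].
/o/ (between /l/ and /n/): before a voiced consonant, so rule 2 applies → [oː].
/n/ stays [n].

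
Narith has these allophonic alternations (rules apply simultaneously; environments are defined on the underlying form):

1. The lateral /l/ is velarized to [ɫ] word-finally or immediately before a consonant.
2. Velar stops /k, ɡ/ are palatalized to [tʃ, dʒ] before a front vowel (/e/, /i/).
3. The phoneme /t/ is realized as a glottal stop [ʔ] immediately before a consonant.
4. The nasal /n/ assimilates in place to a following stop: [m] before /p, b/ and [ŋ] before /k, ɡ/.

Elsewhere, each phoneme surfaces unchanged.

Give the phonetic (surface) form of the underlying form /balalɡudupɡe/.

/l/ (between /a/ and /a/): rule 1 targets it, but not word-finally or immediately before a consonant → unchanged [l].
/l/ — between /a/ and /ɡ/, word-finally or immediately before a consonant — surfaces as [ɫ] (rule 1).
/ɡ/ — between /l/ and /u/; rule 2 does not apply here → [ɡ].
/ɡ/ (between /p/ and /e/) occurs before a front vowel → [dʒ] by rule 2.

[balaɫɡudupdʒe]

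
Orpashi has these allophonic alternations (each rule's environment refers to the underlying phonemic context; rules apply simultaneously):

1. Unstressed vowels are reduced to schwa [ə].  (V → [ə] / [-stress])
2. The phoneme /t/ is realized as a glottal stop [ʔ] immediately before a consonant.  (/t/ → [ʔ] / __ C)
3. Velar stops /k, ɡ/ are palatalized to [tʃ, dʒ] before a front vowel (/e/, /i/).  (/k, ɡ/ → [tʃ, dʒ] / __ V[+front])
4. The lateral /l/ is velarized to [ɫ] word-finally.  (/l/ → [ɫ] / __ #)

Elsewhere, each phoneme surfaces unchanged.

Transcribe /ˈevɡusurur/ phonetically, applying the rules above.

[ˈevɡəsərər]

/e/ (word-initial): rule 1 targets it, but not in an unstressed syllable → unchanged [e].
/v/ — not in any rule's target class → [v].
/ɡ/ (between /v/ and /u/) fails the environment for rule 3, so it stays [ɡ].
/u/ (between /ɡ/ and /s/) occurs in an unstressed syllable → [ə] by rule 1.
/s/ — not in any rule's target class → [s].
Rule 1 applies to /u/ (between /s/ and /r/: in an unstressed syllable) → [ə].
/r/ stays [r].
/u/ meets the environment for rule 1 (in an unstressed syllable) → [ə].
/r/ — not in any rule's target class → [r].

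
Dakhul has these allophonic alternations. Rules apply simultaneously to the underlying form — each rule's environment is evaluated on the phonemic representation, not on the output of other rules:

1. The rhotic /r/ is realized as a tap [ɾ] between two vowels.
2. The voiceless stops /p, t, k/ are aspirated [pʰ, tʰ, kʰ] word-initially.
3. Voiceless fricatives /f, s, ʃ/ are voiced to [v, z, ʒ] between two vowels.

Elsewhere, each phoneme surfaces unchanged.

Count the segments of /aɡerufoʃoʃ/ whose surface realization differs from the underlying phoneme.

Segments that undergo a rule: /r/ → [ɾ] (rule 1); /f/ → [v] (rule 3); /ʃ/ → [ʒ] (rule 3).
All other segments surface unchanged.

3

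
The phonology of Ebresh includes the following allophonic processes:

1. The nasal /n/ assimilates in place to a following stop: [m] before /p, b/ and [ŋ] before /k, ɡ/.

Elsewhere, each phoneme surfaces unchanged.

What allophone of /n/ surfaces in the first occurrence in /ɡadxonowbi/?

[n]

/n/ (between /o/ and /o/) fails the environment for rule 1, so it stays [n].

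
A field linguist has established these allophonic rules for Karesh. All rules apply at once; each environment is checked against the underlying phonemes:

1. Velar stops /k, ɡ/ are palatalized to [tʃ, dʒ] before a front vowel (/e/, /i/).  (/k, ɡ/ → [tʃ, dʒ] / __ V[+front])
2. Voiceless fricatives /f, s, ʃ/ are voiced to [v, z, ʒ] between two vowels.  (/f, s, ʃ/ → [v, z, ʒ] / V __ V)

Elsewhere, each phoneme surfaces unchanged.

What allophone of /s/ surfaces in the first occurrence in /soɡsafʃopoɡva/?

/s/ — word-initial; rule 2 does not apply here → [s].

[s]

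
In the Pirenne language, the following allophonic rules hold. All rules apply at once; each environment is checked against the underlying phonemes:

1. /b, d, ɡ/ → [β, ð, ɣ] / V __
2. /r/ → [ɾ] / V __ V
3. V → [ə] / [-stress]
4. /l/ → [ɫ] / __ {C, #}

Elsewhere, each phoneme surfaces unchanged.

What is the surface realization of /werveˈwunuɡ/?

[wərvəˈwunəɣ]

/e/ — between /w/ and /r/, in an unstressed syllable — surfaces as [ə] (rule 3).
/r/ (between /e/ and /v/): rule 2 targets it, but not between two vowels → unchanged [r].
/e/ (between /v/ and /w/) occurs in an unstressed syllable → [ə] by rule 3.
/u/ (between /w/ and /n/): rule 3 targets it, but not in an unstressed syllable → unchanged [u].
/u/ meets the environment for rule 3 (in an unstressed syllable) → [ə].
/ɡ/ (word-final) occurs immediately after a vowel → [ɣ] by rule 1.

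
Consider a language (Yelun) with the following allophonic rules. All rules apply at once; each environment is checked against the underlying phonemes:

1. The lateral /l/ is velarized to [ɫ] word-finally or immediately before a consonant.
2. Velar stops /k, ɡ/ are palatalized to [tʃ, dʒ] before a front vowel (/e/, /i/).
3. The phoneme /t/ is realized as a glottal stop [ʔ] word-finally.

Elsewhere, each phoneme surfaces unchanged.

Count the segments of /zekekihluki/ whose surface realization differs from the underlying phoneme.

Segments that undergo a rule: /k/ → [tʃ] (rule 2); /k/ → [tʃ] (rule 2); /k/ → [tʃ] (rule 2).
All other segments surface unchanged.

3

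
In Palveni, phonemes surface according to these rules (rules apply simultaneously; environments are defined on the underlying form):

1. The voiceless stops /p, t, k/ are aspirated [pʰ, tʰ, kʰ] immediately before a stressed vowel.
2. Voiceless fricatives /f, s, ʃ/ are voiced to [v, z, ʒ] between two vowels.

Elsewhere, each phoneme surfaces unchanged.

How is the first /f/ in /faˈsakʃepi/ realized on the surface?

/f/ — word-initial; rule 2 does not apply here → [f].

[f]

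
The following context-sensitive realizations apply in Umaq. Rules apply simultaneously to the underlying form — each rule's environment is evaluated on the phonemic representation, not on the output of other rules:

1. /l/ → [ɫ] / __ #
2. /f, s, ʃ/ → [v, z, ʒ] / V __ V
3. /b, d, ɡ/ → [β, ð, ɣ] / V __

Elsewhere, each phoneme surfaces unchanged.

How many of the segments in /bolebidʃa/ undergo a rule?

2

Segments that undergo a rule: /b/ → [β] (rule 3); /d/ → [ð] (rule 3).
All other segments surface unchanged.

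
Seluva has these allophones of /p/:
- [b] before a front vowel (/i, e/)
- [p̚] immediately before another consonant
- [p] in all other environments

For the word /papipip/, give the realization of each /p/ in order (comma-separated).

Occurrence 1 (position 1): no conditioning environment matches → elsewhere allophone [p].
Occurrence 2 (position 3): before a front vowel (/i, e/) → [b].
Occurrence 3 (position 5): before a front vowel (/i, e/) → [b].
Occurrence 4 (position 7): no conditioning environment matches → elsewhere allophone [p].

[p], [b], [b], [p]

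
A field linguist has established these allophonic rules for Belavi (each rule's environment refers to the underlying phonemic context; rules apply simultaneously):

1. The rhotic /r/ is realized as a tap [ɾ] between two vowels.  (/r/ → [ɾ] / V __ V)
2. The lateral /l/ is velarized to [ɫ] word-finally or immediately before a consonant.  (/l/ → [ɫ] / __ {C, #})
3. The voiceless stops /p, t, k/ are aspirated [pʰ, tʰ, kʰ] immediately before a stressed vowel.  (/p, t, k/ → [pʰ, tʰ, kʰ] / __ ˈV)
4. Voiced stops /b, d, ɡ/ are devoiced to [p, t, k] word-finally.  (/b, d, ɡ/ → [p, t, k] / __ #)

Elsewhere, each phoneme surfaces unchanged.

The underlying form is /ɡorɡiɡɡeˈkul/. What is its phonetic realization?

[ɡorɡiɡɡeˈkʰuɫ]

/ɡ/ (word-initial) fails the environment for rule 4, so it stays [ɡ].
/r/ (between /o/ and /ɡ/) fails the environment for rule 1, so it stays [r].
/ɡ/ (between /r/ and /i/): rule 4 targets it, but not word-finally → unchanged [ɡ].
/ɡ/ (between /i/ and /ɡ/) fails the environment for rule 4, so it stays [ɡ].
/ɡ/ (between /ɡ/ and /e/) is in the target of rule 4 but the environment (word-finally) is not met → [ɡ].
/k/ — between /e/ and /u/, immediately before a stressed vowel — surfaces as [kʰ] (rule 3).
/l/ (word-final) occurs word-finally or immediately before a consonant → [ɫ] by rule 2.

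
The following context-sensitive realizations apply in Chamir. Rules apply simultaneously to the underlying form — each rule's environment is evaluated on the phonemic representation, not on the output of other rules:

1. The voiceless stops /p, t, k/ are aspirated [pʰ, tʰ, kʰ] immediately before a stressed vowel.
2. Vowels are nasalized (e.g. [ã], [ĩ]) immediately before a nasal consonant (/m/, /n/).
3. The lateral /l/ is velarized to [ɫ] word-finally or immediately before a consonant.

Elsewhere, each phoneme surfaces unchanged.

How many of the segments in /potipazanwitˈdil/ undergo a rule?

2

Segments that undergo a rule: /a/ → [ã] (rule 2); /l/ → [ɫ] (rule 3).
All other segments surface unchanged.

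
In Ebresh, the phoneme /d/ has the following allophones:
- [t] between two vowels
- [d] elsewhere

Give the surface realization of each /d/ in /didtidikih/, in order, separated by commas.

[d], [d], [t]

Occurrence 1 (position 1): no conditioning environment matches → elsewhere allophone [d].
Occurrence 2 (position 3): no conditioning environment matches → elsewhere allophone [d].
Occurrence 3 (position 6): between two vowels → [t].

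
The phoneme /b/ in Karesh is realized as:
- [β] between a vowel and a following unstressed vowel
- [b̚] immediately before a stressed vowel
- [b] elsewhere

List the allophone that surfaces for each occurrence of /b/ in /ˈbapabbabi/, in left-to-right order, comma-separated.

[b̚], [b], [b], [β]

Occurrence 1 (position 1): immediately before a stressed vowel → [b̚].
Occurrence 2 (position 5): no conditioning environment matches → elsewhere allophone [b].
Occurrence 3 (position 6): no conditioning environment matches → elsewhere allophone [b].
Occurrence 4 (position 8): between a vowel and a following unstressed vowel → [β].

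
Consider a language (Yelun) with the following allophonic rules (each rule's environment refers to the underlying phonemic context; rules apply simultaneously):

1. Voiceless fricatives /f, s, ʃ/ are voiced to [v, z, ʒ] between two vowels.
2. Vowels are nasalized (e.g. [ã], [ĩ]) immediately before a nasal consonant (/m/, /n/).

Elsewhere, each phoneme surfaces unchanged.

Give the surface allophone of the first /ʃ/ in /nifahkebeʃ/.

/ʃ/ (word-final): rule 1 targets it, but not between two vowels → unchanged [ʃ].

[ʃ]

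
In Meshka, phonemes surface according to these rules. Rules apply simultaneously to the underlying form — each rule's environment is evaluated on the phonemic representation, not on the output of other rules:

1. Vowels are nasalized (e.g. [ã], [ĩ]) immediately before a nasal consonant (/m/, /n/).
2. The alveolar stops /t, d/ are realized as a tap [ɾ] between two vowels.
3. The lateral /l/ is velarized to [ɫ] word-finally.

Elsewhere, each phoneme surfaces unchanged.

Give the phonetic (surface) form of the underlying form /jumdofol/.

[jũmdofoɫ]

/j/ (word-initial) is unaffected → [j].
/u/ meets the environment for rule 1 (before a nasal consonant) → [ũ].
/m/ stays [m].
/d/ (between /m/ and /o/) is in the target of rule 2 but the environment (between two vowels) is not met → [d].
/o/ (between /d/ and /f/) is in the target of rule 1 but the environment (before a nasal consonant) is not met → [o].
/f/ stays [f].
/o/ (between /f/ and /l/) is in the target of rule 1 but the environment (before a nasal consonant) is not met → [o].
/l/ (word-final) occurs word-finally → [ɫ] by rule 3.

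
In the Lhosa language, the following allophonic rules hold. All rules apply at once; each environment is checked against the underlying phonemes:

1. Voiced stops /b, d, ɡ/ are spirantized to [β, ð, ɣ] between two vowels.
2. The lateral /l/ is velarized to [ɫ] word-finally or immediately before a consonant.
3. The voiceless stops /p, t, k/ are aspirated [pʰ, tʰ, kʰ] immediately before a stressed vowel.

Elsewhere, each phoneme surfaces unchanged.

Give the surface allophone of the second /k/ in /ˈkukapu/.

/k/ (between /u/ and /a/): rule 3 targets it, but not immediately before a stressed vowel → unchanged [k].

[k]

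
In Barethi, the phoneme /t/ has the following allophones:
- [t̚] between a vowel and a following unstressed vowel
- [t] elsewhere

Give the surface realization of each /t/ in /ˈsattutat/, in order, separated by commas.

Occurrence 1 (position 3): no conditioning environment matches → elsewhere allophone [t].
Occurrence 2 (position 4): no conditioning environment matches → elsewhere allophone [t].
Occurrence 3 (position 6): between a vowel and a following unstressed vowel → [t̚].
Occurrence 4 (position 8): no conditioning environment matches → elsewhere allophone [t].

[t], [t], [t̚], [t]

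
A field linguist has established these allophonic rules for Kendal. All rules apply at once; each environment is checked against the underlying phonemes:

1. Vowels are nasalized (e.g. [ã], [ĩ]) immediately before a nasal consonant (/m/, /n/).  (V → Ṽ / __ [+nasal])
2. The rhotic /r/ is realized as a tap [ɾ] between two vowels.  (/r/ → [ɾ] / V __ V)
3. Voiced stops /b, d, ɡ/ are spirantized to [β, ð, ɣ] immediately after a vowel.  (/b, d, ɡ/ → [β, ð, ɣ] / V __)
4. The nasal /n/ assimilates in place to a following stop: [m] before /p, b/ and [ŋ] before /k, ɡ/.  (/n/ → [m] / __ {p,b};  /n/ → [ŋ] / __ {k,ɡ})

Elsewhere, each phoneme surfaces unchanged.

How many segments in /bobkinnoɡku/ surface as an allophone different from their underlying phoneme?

Segments that undergo a rule: /b/ → [β] (rule 3); /i/ → [ĩ] (rule 1); /ɡ/ → [ɣ] (rule 3).
All other segments surface unchanged.

3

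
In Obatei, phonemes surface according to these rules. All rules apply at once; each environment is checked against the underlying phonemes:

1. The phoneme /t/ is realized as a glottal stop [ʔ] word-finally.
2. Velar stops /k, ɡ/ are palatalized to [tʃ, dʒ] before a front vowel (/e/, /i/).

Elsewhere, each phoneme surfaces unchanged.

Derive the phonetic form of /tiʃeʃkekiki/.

[tiʃeʃtʃetʃitʃi]

/t/ (word-initial) fails the environment for rule 1, so it stays [t].
/i/ stays [i].
/ʃ/ (between /i/ and /e/): no rule targets it → [ʃ].
/e/ — not in any rule's target class → [e].
/ʃ/ — not in any rule's target class → [ʃ].
/k/ — between /ʃ/ and /e/, before a front vowel — surfaces as [tʃ] (rule 2).
/e/ stays [e].
/k/ (between /e/ and /i/): before a front vowel, so rule 2 applies → [tʃ].
/i/ (between /k/ and /k/): no rule targets it → [i].
Rule 2 applies to /k/ (between /i/ and /i/: before a front vowel) → [tʃ].
/i/ (word-final): no rule targets it → [i].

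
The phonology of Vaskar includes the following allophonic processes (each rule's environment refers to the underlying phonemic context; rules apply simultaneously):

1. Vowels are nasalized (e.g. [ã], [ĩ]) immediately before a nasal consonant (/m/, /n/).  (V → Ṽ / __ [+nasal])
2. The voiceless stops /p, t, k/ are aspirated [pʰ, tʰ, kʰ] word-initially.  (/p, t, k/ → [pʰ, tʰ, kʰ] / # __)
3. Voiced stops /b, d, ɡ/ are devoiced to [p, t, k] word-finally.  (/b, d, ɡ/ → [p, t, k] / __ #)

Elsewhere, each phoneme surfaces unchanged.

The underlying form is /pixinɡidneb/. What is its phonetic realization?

[pʰixĩnɡidnep]

/p/ meets the environment for rule 2 (word-initially) → [pʰ].
/i/ (between /p/ and /x/) fails the environment for rule 1, so it stays [i].
/i/ — between /x/ and /n/, before a nasal consonant — surfaces as [ĩ] (rule 1).
/ɡ/ — between /n/ and /i/; rule 3 does not apply here → [ɡ].
/i/ (between /ɡ/ and /d/): rule 1 targets it, but not before a nasal consonant → unchanged [i].
/d/ (between /i/ and /n/) is in the target of rule 3 but the environment (word-finally) is not met → [d].
/e/ (between /n/ and /b/) is in the target of rule 1 but the environment (before a nasal consonant) is not met → [e].
/b/ meets the environment for rule 3 (word-finally) → [p].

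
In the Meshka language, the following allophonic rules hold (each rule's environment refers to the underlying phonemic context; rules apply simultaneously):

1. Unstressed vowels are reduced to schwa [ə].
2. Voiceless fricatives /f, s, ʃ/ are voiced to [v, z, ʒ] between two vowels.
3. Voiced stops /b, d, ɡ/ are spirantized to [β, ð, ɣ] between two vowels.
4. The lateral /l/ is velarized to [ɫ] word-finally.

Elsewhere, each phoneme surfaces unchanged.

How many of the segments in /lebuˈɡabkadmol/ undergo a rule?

7

Segments that undergo a rule: /e/ → [ə] (rule 1); /b/ → [β] (rule 3); /u/ → [ə] (rule 1); /ɡ/ → [ɣ] (rule 3); /a/ → [ə] (rule 1); /o/ → [ə] (rule 1); /l/ → [ɫ] (rule 4).
All other segments surface unchanged.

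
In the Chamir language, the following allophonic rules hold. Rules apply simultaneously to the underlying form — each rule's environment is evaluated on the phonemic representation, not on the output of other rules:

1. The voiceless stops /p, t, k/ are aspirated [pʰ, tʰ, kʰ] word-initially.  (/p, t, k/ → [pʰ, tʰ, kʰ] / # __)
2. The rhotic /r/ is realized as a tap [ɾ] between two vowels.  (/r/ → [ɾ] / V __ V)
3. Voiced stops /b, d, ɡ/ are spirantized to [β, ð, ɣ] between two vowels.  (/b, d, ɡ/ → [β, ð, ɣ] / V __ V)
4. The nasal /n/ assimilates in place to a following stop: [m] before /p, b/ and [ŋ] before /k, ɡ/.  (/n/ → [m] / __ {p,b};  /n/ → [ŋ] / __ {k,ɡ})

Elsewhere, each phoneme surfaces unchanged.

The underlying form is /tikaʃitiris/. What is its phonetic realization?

Rule 1 applies to /t/ (word-initial: word-initially) → [tʰ].
/k/ (between /i/ and /a/): rule 1 targets it, but not word-initially → unchanged [k].
/t/ (between /i/ and /i/) fails the environment for rule 1, so it stays [t].
/r/ meets the environment for rule 2 (between two vowels) → [ɾ].

[tʰikaʃitiɾis]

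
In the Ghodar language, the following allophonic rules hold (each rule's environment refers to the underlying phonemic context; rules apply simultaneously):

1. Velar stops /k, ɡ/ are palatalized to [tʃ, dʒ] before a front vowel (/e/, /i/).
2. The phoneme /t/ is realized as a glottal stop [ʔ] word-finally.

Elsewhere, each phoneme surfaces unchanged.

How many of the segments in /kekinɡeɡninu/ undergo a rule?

3

Segments that undergo a rule: /k/ → [tʃ] (rule 1); /k/ → [tʃ] (rule 1); /ɡ/ → [dʒ] (rule 1).
All other segments surface unchanged.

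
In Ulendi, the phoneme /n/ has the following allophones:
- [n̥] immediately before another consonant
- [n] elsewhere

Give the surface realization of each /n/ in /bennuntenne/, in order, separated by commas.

[n̥], [n], [n̥], [n̥], [n]

Occurrence 1 (position 3): immediately before another consonant → [n̥].
Occurrence 2 (position 4): no conditioning environment matches → elsewhere allophone [n].
Occurrence 3 (position 6): immediately before another consonant → [n̥].
Occurrence 4 (position 9): immediately before another consonant → [n̥].
Occurrence 5 (position 10): no conditioning environment matches → elsewhere allophone [n].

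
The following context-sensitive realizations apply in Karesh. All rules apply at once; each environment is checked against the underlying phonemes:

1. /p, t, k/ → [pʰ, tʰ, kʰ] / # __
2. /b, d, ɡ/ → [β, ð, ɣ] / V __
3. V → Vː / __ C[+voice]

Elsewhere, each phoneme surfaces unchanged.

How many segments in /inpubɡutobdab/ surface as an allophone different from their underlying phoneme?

Segments that undergo a rule: /i/ → [iː] (rule 3); /u/ → [uː] (rule 3); /b/ → [β] (rule 2); /o/ → [oː] (rule 3); /b/ → [β] (rule 2); /a/ → [aː] (rule 3); /b/ → [β] (rule 2).
All other segments surface unchanged.

7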